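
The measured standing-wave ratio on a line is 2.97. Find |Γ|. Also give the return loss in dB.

|Γ| = (S − 1)/(S + 1) = (2.97 − 1)/(2.97 + 1) = 1.97/3.97
RL = −20·log₁₀|Γ| = −20·log₁₀(0.496)

|Γ| ≈ 0.496; return loss ≈ 6.09 dB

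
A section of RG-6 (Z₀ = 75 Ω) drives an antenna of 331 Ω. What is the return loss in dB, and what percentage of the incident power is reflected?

Γ = (331 − 75)/(331 + 75) = 0.631
RL = −20·log₁₀(0.631) = 4.01 dB
P_refl/P_inc = |Γ|² = 0.398

RL ≈ 4.01 dB; 39.8% of incident power reflected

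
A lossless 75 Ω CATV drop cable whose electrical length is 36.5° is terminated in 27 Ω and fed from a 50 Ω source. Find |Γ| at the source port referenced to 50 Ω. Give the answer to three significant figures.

tan(βl) = 0.74
Z_in = Z_0·(Z_L + jZ_0·tanβl)/(Z_0 + jZ_L·tanβl) = 39 + j45.1 Ω
Γ_s = (Z_in − Z_s)/(Z_in + Z_s) = (-11 + j45.1)/(89 + j45.1), |Γ_s| = 0.465

|Γ| ≈ 0.465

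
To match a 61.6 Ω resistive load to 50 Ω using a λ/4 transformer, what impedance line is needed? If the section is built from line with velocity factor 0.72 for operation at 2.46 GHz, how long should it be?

Z_qwt = √(Z_0·R_L) = √(50 × 61.6) = √3080
λ = 0.72·c/f = 0.0878 m, so l = λ/4 = 0.022 m

Z_qwt ≈ 55.5 Ω; length ≈ 2.2 cm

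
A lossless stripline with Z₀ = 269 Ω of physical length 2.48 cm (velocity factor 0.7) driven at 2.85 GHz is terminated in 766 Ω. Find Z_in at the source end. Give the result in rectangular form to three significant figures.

Z_in ≈ 123 + j136 Ω

λ = v/f = 0.7·c / 2.85 GHz = 0.0737 m
βl = 2π·l/λ = 2π × 0.337 = 121°
tan(βl) = tan(121°) = -1.65
Z_in = Z_0·(Z_L + jZ_0·tanβl)/(Z_0 + jZ_L·tanβl)
     = 269·(766 − j445)/(269 − j1270)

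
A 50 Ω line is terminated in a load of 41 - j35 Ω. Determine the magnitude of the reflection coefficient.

Γ = (Z_L − Z_0)/(Z_L + Z_0) = (-9 − j35)/(91 − j35)
|Γ| = 36.1/97.5

|Γ| ≈ 0.371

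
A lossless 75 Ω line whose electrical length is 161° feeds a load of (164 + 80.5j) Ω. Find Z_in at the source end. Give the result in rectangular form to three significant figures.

tan(βl) = tan(161°) = -0.344
Z_in = Z_0·(Z_L + jZ_0·tanβl)/(Z_0 + jZ_L·tanβl)
     = 75·(164 + j54.7)/(103 − j56.5)

Z_in ≈ 75.1 + j81.2 Ω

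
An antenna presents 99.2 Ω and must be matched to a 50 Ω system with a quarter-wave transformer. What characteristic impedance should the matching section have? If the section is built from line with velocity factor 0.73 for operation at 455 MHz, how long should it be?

Z_qwt = √(Z_0·R_L) = √(50 × 99.2) = √4960
λ = 0.73·c/f = 0.481 m, so l = λ/4 = 0.12 m

Z_qwt ≈ 70.4 Ω; length ≈ 12 cm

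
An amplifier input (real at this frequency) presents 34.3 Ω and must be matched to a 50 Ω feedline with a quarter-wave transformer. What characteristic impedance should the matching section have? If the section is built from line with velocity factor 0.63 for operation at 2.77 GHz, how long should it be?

Z_qwt ≈ 41.4 Ω; length ≈ 1.71 cm

Z_qwt = √(Z_0·R_L) = √(50 × 34.3) = √1715
λ = 0.63·c/f = 0.0682 m, so l = λ/4 = 0.0171 m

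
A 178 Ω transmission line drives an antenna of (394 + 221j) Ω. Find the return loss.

Γ = (216 + j221)/(572 + j221), |Γ| = 0.504
RL = −20·log₁₀|Γ| = −20·log₁₀(0.504)

RL ≈ 5.95 dB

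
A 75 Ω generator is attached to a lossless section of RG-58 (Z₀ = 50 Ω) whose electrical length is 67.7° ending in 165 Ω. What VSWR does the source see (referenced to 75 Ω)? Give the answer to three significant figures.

tan(βl) = 2.44
Z_in = Z_0·(Z_L + jZ_0·tanβl)/(Z_0 + jZ_L·tanβl) = 17.4 − j18.3 Ω
Γ_s = (Z_in − Z_s)/(Z_in + Z_s) = (-57.6 − j18.3)/(92.4 − j18.3), |Γ_s| = 0.641
VSWR = (1 + |Γ_s|)/(1 − |Γ_s|)

VSWR ≈ 4.57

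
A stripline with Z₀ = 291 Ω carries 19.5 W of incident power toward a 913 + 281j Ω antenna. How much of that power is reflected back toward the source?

|Γ| = |(622 + j281)/(1204 + j281)| = 0.552
|Γ|² = 0.305
P_refl = |Γ|²·P_inc = 5.94 W, P_del = (1 − |Γ|²)·P_inc = 13.6 W

P_reflected ≈ 5.94 W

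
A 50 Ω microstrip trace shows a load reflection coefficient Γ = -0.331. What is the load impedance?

Z_L = Z_0·(1 + Γ)/(1 − Γ) = 50·(0.669)/(1.33)

Z_L ≈ 25.1 Ω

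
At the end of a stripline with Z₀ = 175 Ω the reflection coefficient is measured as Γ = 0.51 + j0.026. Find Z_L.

Z_L ≈ 537 + j37.8 Ω

Z_L = Z_0·(1 + Γ)/(1 − Γ) = 175·(1.51 + j0.026)/(0.49 − j0.026)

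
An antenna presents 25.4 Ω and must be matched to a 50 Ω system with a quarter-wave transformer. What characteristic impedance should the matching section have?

Z_qwt ≈ 35.6 Ω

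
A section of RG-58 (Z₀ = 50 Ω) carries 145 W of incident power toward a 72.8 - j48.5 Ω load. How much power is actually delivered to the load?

P_delivered ≈ 121 W

|Γ| = |(22.8 − j48.5)/(122.8 − j48.5)| = 0.406
|Γ|² = 0.165
P_refl = |Γ|²·P_inc = 23.9 W, P_del = (1 − |Γ|²)·P_inc = 121 W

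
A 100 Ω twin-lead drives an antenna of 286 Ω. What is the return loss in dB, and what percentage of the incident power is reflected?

Γ = (286 − 100)/(286 + 100) = 0.482
RL = −20·log₁₀(0.482) = 6.34 dB
P_refl/P_inc = |Γ|² = 0.232

RL ≈ 6.34 dB; 23.2% of incident power reflected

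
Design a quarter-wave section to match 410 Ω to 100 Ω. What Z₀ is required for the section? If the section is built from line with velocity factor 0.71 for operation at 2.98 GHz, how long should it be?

Z_qwt ≈ 202 Ω; length ≈ 1.79 cm

Z_qwt = √(Z_0·R_L) = √(100 × 410) = √41000
λ = 0.71·c/f = 0.0715 m, so l = λ/4 = 0.0179 m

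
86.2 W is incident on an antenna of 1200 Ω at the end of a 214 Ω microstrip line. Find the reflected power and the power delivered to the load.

Γ = (1200 − 214)/(1200 + 214) = 0.697
|Γ|² = 0.486
P_refl = |Γ|²·P_inc = 41.9 W, P_del = (1 − |Γ|²)·P_inc = 44.3 W

P_reflected ≈ 41.9 W; P_delivered ≈ 44.3 W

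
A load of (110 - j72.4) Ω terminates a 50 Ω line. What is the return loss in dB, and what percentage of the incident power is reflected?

RL ≈ 5.43 dB; 28.7% of incident power reflected

Γ = (60 − j72.4)/(160 − j72.4), |Γ| = 0.535
RL = −20·log₁₀(0.535) = 5.43 dB
P_refl/P_inc = |Γ|² = 0.287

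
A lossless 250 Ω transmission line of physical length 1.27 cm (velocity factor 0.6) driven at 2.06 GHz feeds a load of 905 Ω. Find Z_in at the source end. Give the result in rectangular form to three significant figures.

λ = v/f = 0.6·c / 2.06 GHz = 0.0874 m
βl = 2π·l/λ = 2π × 0.145 = 52.3°
tan(βl) = tan(52.3°) = 1.29
Z_in = Z_0·(Z_L + jZ_0·tanβl)/(Z_0 + jZ_L·tanβl)
     = 250·(905 + j324)/(250 + j1170)

Z_in ≈ 105 − j171 Ω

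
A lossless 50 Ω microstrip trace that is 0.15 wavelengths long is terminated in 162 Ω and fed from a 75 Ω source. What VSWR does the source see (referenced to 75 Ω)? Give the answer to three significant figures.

βl = 2π × 0.15 = 54°
tan(βl) = 1.38
Z_in = Z_0·(Z_L + jZ_0·tanβl)/(Z_0 + jZ_L·tanβl) = 22.4 − j31.3 Ω
Γ_s = (Z_in − Z_s)/(Z_in + Z_s) = (-52.6 − j31.3)/(97.4 − j31.3), |Γ_s| = 0.598
VSWR = (1 + |Γ_s|)/(1 − |Γ_s|)

VSWR ≈ 3.97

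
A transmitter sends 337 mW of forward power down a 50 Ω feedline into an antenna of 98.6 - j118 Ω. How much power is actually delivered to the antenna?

P_delivered ≈ 185 mW

|Γ| = |(48.6 − j118)/(148.6 − j118)| = 0.673
|Γ|² = 0.452
P_refl = |Γ|²·P_inc = 152 mW, P_del = (1 − |Γ|²)·P_inc = 185 mW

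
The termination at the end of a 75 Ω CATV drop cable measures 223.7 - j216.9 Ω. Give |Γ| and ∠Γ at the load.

Γ = (Z_L − Z_0)/(Z_L + Z_0) = (148.7 − j216.9)/(298.7 − j216.9)
|Γ| = 263/369 = 0.712

Γ ≈ 0.712 ∠ -19.6°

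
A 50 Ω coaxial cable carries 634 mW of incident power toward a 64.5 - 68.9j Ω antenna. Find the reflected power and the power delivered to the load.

P_reflected ≈ 176 mW; P_delivered ≈ 458 mW

|Γ| = |(14.5 − j68.9)/(114.5 − j68.9)| = 0.527
|Γ|² = 0.278
P_refl = |Γ|²·P_inc = 176 mW, P_del = (1 − |Γ|²)·P_inc = 458 mW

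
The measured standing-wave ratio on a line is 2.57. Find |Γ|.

|Γ| = (S − 1)/(S + 1) = (2.57 − 1)/(2.57 + 1) = 1.57/3.57

|Γ| ≈ 0.44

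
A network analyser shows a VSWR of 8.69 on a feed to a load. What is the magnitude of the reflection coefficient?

|Γ| = (S − 1)/(S + 1) = (8.69 − 1)/(8.69 + 1) = 7.69/9.69

|Γ| ≈ 0.794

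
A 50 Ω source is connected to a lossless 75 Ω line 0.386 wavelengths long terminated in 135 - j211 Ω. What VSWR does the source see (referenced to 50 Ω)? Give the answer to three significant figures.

VSWR ≈ 8.82

βl = 2π × 0.386 = 139°
tan(βl) = -0.871
Z_in = Z_0·(Z_L + jZ_0·tanβl)/(Z_0 + jZ_L·tanβl) = 52.1 + j134 Ω
Γ_s = (Z_in − Z_s)/(Z_in + Z_s) = (2.1 + j134)/(102 + j134), |Γ_s| = 0.796
VSWR = (1 + |Γ_s|)/(1 − |Γ_s|)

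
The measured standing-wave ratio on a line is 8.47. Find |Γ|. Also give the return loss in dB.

|Γ| = (S − 1)/(S + 1) = (8.47 − 1)/(8.47 + 1) = 7.47/9.47
RL = −20·log₁₀|Γ| = −20·log₁₀(0.789)

|Γ| ≈ 0.789; return loss ≈ 2.06 dB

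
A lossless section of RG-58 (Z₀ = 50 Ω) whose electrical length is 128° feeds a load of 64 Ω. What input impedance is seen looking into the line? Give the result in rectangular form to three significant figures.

tan(βl) = tan(128°) = -1.28
Z_in = Z_0·(Z_L + jZ_0·tanβl)/(Z_0 + jZ_L·tanβl)
     = 50·(64 − j64)/(50 − j81.9)

Z_in ≈ 45.8 + j11.1 Ω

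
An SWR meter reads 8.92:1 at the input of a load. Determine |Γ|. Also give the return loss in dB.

|Γ| ≈ 0.798; return loss ≈ 1.96 dB

|Γ| = (S − 1)/(S + 1) = (8.92 − 1)/(8.92 + 1) = 7.92/9.92
RL = −20·log₁₀|Γ| = −20·log₁₀(0.798)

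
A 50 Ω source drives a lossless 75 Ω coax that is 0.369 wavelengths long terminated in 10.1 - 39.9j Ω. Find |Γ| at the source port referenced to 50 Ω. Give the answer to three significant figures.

βl = 2π × 0.369 = 133°
tan(βl) = -1.08
Z_in = Z_0·(Z_L + jZ_0·tanβl)/(Z_0 + jZ_L·tanβl) = 108 − j247 Ω
Γ_s = (Z_in − Z_s)/(Z_in + Z_s) = (57.7 − j247)/(158 − j247), |Γ_s| = 0.865

|Γ| ≈ 0.865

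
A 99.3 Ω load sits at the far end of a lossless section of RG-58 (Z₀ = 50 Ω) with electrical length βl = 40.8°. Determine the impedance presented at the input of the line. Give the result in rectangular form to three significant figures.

Z_in ≈ 44 − j32.3 Ω

tan(βl) = tan(40.8°) = 0.863
Z_in = Z_0·(Z_L + jZ_0·tanβl)/(Z_0 + jZ_L·tanβl)
     = 50·(99.3 + j43.2)/(50 + j85.7)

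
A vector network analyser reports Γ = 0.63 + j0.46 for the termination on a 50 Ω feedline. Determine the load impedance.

Z_L ≈ 56.2 + j132 Ω

Z_L = Z_0·(1 + Γ)/(1 − Γ) = 50·(1.63 + j0.46)/(0.37 − j0.46)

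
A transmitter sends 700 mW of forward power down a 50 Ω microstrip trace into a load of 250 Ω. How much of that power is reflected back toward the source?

Γ = (250 − 50)/(250 + 50) = 0.667
|Γ|² = 0.444
P_refl = |Γ|²·P_inc = 311 mW, P_del = (1 − |Γ|²)·P_inc = 389 mW

P_reflected ≈ 311 mW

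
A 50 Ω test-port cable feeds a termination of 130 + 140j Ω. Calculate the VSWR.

VSWR ≈ 5.83

Γ = (Z_L − Z_0)/(Z_L + Z_0) = (80 + j140)/(180 + j140)
|Γ| = 161/228 = 0.707
VSWR = (1 + |Γ|)/(1 − |Γ|) = 1.71/0.293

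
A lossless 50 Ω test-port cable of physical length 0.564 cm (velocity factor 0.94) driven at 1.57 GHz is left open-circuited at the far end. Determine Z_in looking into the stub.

λ = v/f = 0.94·c / 1.57 GHz = 0.18 m
βl = 2π·l/λ = 2π × 0.0314 = 11.3°
tan(βl) = 0.2
For an open-circuited stub, Z_in = −jZ_0·cot(βl) = −jZ_0/tan(βl)

Z_in ≈ −j250 Ω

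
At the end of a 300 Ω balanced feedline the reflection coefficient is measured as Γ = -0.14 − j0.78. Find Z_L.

Z_L ≈ 58.5 − j245 Ω

Z_L = Z_0·(1 + Γ)/(1 − Γ) = 300·(0.86 − j0.78)/(1.14 + j0.78)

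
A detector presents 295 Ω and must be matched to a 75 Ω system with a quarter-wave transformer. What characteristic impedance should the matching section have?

Z_qwt = √(Z_0·R_L) = √(75 × 295) = √22120

Z_qwt ≈ 149 Ω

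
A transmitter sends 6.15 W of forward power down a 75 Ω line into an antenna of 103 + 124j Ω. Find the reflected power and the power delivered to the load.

|Γ| = |(28 + j124)/(178 + j124)| = 0.586
|Γ|² = 0.343
P_refl = |Γ|²·P_inc = 2.11 W, P_del = (1 − |Γ|²)·P_inc = 4.04 W

P_reflected ≈ 2.11 W; P_delivered ≈ 4.04 W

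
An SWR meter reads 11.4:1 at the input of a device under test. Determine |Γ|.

|Γ| = (S − 1)/(S + 1) = (11.4 − 1)/(11.4 + 1) = 10.4/12.4

|Γ| ≈ 0.839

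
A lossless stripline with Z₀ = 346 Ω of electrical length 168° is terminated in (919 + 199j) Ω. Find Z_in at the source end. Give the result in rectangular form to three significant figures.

tan(βl) = tan(168°) = -0.213
Z_in = Z_0·(Z_L + jZ_0·tanβl)/(Z_0 + jZ_L·tanβl)
     = 346·(919 + j125)/(388 − j195)

Z_in ≈ 609 + j418 Ω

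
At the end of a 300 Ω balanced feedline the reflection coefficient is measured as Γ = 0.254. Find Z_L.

Z_L ≈ 504 Ω

Z_L = Z_0·(1 + Γ)/(1 − Γ) = 300·(1.25)/(0.746)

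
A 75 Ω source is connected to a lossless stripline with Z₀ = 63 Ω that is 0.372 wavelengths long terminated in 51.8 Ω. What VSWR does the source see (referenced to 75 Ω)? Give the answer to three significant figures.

βl = 2π × 0.372 = 134°
tan(βl) = -1.04
Z_in = Z_0·(Z_L + jZ_0·tanβl)/(Z_0 + jZ_L·tanβl) = 62.3 − j12.3 Ω
Γ_s = (Z_in − Z_s)/(Z_in + Z_s) = (-12.7 − j12.3)/(137 − j12.3), |Γ_s| = 0.128
VSWR = (1 + |Γ_s|)/(1 − |Γ_s|)

VSWR ≈ 1.29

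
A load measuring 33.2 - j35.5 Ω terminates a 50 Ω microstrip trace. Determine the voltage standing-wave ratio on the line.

VSWR ≈ 2.53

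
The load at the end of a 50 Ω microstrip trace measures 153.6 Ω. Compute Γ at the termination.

Γ = (Z_L − Z_0)/(Z_L + Z_0) = (153.6 − 50)/(153.6 + 50) = 103.6/203.6

Γ = 0.509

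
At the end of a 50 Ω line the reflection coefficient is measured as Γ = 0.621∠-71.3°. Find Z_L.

Z_L ≈ 31.1 − j59.6 Ω

Z_L = Z_0·(1 + Γ)/(1 − Γ) = 50·(1.2 − j0.588)/(0.801 + j0.588)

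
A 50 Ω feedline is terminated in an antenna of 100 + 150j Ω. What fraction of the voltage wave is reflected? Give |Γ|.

Γ = (Z_L − Z_0)/(Z_L + Z_0) = (50 + j150)/(150 + j150)
|Γ| = 158/212

|Γ| ≈ 0.745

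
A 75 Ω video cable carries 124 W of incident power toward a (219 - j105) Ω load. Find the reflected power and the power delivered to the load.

P_reflected ≈ 40.4 W; P_delivered ≈ 83.6 W

|Γ| = |(144 − j105)/(294 − j105)| = 0.571
|Γ|² = 0.326
P_refl = |Γ|²·P_inc = 40.4 W, P_del = (1 − |Γ|²)·P_inc = 83.6 W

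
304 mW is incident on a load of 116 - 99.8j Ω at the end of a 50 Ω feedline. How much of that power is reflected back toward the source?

P_reflected ≈ 116 mW

|Γ| = |(66 − j99.8)/(166 − j99.8)| = 0.618
|Γ|² = 0.382
P_refl = |Γ|²·P_inc = 116 mW, P_del = (1 − |Γ|²)·P_inc = 188 mW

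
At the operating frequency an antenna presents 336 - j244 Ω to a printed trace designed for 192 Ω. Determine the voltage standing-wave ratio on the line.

VSWR ≈ 2.9

Γ = (Z_L − Z_0)/(Z_L + Z_0) = (144 − j244)/(528 − j244)
|Γ| = 283/582 = 0.487
VSWR = (1 + |Γ|)/(1 − |Γ|) = 1.49/0.513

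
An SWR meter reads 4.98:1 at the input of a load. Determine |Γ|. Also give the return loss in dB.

|Γ| = (S − 1)/(S + 1) = (4.98 − 1)/(4.98 + 1) = 3.98/5.98
RL = −20·log₁₀|Γ| = −20·log₁₀(0.666)

|Γ| ≈ 0.666; return loss ≈ 3.54 dB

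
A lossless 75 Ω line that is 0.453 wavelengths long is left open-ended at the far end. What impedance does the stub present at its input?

Z_in ≈ +j247 Ω

βl = 2π × 0.453 = 163°
tan(βl) = -0.304
For an open-ended stub, Z_in = −jZ_0·cot(βl) = −jZ_0/tan(βl)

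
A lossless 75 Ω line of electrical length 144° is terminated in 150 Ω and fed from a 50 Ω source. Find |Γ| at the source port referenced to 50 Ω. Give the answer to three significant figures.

tan(βl) = -0.727
Z_in = Z_0·(Z_L + jZ_0·tanβl)/(Z_0 + jZ_L·tanβl) = 73.7 + j52.5 Ω
Γ_s = (Z_in − Z_s)/(Z_in + Z_s) = (23.7 + j52.5)/(124 + j52.5), |Γ_s| = 0.429

|Γ| ≈ 0.429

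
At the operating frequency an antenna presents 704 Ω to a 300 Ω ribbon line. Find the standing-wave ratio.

VSWR ≈ 2.35

Γ = (704 − 300)/(704 + 300) = 0.402
VSWR = (1 + 0.402)/(1 − 0.402)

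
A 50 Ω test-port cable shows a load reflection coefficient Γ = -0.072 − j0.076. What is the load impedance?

Z_L = Z_0·(1 + Γ)/(1 − Γ) = 50·(0.928 − j0.076)/(1.07 + j0.076)

Z_L ≈ 42.8 − j6.58 Ω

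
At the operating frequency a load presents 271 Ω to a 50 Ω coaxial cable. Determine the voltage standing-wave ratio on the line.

VSWR ≈ 5.42

Γ = (271 − 50)/(271 + 50) = 0.688
VSWR = (1 + 0.688)/(1 − 0.688)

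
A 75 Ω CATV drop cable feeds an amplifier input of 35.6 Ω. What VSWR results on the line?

VSWR ≈ 2.11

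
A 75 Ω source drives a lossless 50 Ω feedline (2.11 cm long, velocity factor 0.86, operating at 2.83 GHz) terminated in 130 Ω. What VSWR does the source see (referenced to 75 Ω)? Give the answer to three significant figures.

λ = v/f = 0.86·c / 2.83 GHz = 0.0912 m
βl = 2π·l/λ = 2π × 0.231 = 83.3°
tan(βl) = 8.54
Z_in = Z_0·(Z_L + jZ_0·tanβl)/(Z_0 + jZ_L·tanβl) = 19.5 − j4.98 Ω
Γ_s = (Z_in − Z_s)/(Z_in + Z_s) = (-55.5 − j4.98)/(94.5 − j4.98), |Γ_s| = 0.59
VSWR = (1 + |Γ_s|)/(1 − |Γ_s|)

VSWR ≈ 3.87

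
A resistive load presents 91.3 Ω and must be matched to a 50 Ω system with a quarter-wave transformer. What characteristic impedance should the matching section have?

Z_qwt = √(Z_0·R_L) = √(50 × 91.3) = √4565

Z_qwt ≈ 67.6 Ω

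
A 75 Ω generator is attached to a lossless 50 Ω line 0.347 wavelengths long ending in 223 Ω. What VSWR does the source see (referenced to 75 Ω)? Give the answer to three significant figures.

VSWR ≈ 5.5

βl = 2π × 0.347 = 125°
tan(βl) = -1.43
Z_in = Z_0·(Z_L + jZ_0·tanβl)/(Z_0 + jZ_L·tanβl) = 16.3 + j32.4 Ω
Γ_s = (Z_in − Z_s)/(Z_in + Z_s) = (-58.7 + j32.4)/(91.3 + j32.4), |Γ_s| = 0.692
VSWR = (1 + |Γ_s|)/(1 − |Γ_s|)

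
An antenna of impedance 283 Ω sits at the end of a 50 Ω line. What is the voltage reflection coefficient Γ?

Γ = (Z_L − Z_0)/(Z_L + Z_0) = (283 − 50)/(283 + 50) = 233/333

Γ = 0.7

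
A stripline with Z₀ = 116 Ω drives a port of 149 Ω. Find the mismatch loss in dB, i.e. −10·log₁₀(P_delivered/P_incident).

mismatch loss ≈ 0.0679 dB

Γ = (149 − 116)/(149 + 116) = 0.125
|Γ|² = 0.0155, so P_del/P_inc = 1 − |Γ|² = 0.984
ML = −10·log₁₀(1 − |Γ|²)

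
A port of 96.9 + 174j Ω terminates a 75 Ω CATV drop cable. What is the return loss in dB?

Γ = (21.9 + j174)/(171.9 + j174), |Γ| = 0.717
RL = −20·log₁₀|Γ| = −20·log₁₀(0.717)

RL ≈ 2.89 dB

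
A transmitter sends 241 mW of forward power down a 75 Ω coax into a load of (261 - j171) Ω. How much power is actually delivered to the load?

|Γ| = |(186 − j171)/(336 − j171)| = 0.67
|Γ|² = 0.449
P_refl = |Γ|²·P_inc = 108 mW, P_del = (1 − |Γ|²)·P_inc = 133 mW

P_delivered ≈ 133 mW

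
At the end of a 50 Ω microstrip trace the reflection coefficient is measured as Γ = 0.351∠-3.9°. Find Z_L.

Z_L = Z_0·(1 + Γ)/(1 − Γ) = 50·(1.35 − j0.0239)/(0.65 + j0.0239)

Z_L ≈ 104 − j5.65 Ω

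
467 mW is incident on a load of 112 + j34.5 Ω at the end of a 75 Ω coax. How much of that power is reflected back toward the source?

P_reflected ≈ 33.1 mW

|Γ| = |(37 + j34.5)/(187 + j34.5)| = 0.266
|Γ|² = 0.0708
P_refl = |Γ|²·P_inc = 33.1 mW, P_del = (1 − |Γ|²)·P_inc = 434 mW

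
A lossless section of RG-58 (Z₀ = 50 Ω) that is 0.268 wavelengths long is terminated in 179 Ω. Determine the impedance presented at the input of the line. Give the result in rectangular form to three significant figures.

βl = 2π × 0.268 = 96.5°
tan(βl) = tan(96.5°) = -8.8
Z_in = Z_0·(Z_L + jZ_0·tanβl)/(Z_0 + jZ_L·tanβl)
     = 50·(179 − j440)/(50 − j1580)

Z_in ≈ 14.1 + j5.23 Ω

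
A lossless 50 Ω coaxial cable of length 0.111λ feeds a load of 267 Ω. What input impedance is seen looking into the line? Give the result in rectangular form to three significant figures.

Z_in ≈ 21.6 − j54.8 Ω

βl = 2π × 0.111 = 40°
tan(βl) = tan(40°) = 0.838
Z_in = Z_0·(Z_L + jZ_0·tanβl)/(Z_0 + jZ_L·tanβl)
     = 50·(267 + j41.9)/(50 + j224)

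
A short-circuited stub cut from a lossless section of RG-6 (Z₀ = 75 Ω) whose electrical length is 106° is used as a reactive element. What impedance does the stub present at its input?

Z_in ≈ −j262 Ω

tan(βl) = -3.49
For a short-circuited stub, Z_in = jZ_0·tan(βl)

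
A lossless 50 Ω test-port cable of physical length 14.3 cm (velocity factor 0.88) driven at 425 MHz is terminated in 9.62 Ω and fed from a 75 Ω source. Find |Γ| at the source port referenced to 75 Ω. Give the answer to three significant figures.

λ = v/f = 0.88·c / 425 MHz = 0.621 m
βl = 2π·l/λ = 2π × 0.23 = 82.9°
tan(βl) = 8
Z_in = Z_0·(Z_L + jZ_0·tanβl)/(Z_0 + jZ_L·tanβl) = 186 + j114 Ω
Γ_s = (Z_in − Z_s)/(Z_in + Z_s) = (111 + j114)/(261 + j114), |Γ_s| = 0.559

|Γ| ≈ 0.559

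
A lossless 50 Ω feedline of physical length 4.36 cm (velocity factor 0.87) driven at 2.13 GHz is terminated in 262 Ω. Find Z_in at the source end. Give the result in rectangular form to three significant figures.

λ = v/f = 0.87·c / 2.13 GHz = 0.123 m
βl = 2π·l/λ = 2π × 0.356 = 128°
tan(βl) = tan(128°) = -1.28
Z_in = Z_0·(Z_L + jZ_0·tanβl)/(Z_0 + jZ_L·tanβl)
     = 50·(262 − j63.8)/(50 − j334)

Z_in ≈ 15.1 + j36.9 Ω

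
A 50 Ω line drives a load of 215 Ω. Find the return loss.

RL ≈ 4.12 dB

Γ = (215 − 50)/(215 + 50) = 0.623
RL = −20·log₁₀|Γ| = −20·log₁₀(0.623)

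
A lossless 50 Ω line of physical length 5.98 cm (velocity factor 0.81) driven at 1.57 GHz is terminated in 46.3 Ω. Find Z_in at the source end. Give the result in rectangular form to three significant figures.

Z_in ≈ 49.3 − j3.76 Ω

λ = v/f = 0.81·c / 1.57 GHz = 0.155 m
βl = 2π·l/λ = 2π × 0.386 = 139°
tan(βl) = tan(139°) = -0.867
Z_in = Z_0·(Z_L + jZ_0·tanβl)/(Z_0 + jZ_L·tanβl)
     = 50·(46.3 − j43.3)/(50 − j40.1)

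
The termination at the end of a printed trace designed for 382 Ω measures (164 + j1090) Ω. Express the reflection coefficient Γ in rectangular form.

Γ = (Z_L − Z_0)/(Z_L + Z_0) = (-218 + j1090)/(546 + j1090)

Γ ≈ 0.719 + j0.56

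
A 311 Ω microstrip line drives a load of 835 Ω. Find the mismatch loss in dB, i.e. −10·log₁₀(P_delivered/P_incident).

mismatch loss ≈ 1.02 dB

Γ = (835 − 311)/(835 + 311) = 0.457
|Γ|² = 0.209, so P_del/P_inc = 1 − |Γ|² = 0.791
ML = −10·log₁₀(1 − |Γ|²)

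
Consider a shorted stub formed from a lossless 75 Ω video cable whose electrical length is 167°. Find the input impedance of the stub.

tan(βl) = -0.231
For a shorted stub, Z_in = jZ_0·tan(βl)

Z_in ≈ −j17.3 Ω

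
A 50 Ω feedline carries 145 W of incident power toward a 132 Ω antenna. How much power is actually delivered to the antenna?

P_delivered ≈ 116 W

Γ = (132 − 50)/(132 + 50) = 0.451
|Γ|² = 0.203
P_refl = |Γ|²·P_inc = 29.4 W, P_del = (1 − |Γ|²)·P_inc = 116 W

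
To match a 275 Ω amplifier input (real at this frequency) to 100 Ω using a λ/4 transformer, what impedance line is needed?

Z_qwt ≈ 166 Ω

Z_qwt = √(Z_0·R_L) = √(100 × 275) = √27500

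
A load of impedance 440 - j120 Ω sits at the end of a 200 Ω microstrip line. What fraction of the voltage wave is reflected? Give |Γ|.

Γ = (Z_L − Z_0)/(Z_L + Z_0) = (240 − j120)/(640 − j120)
|Γ| = 268/651

|Γ| ≈ 0.412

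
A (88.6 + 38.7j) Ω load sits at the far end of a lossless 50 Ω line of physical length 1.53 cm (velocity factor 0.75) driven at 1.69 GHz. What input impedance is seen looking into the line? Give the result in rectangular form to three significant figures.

λ = v/f = 0.75·c / 1.69 GHz = 0.133 m
βl = 2π·l/λ = 2π × 0.115 = 41.4°
tan(βl) = tan(41.4°) = 0.881
Z_in = Z_0·(Z_L + jZ_0·tanβl)/(Z_0 + jZ_L·tanβl)
     = 50·(88.6 + j82.7)/(15.9 + j78)

Z_in ≈ 62 − j44.1 Ω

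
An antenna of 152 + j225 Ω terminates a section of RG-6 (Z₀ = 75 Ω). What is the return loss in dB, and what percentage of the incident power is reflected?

Γ = (77 + j225)/(227 + j225), |Γ| = 0.744
RL = −20·log₁₀(0.744) = 2.57 dB
P_refl/P_inc = |Γ|² = 0.554

RL ≈ 2.57 dB; 55.4% of incident power reflected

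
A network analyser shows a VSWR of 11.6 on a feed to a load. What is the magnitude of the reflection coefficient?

|Γ| ≈ 0.841

|Γ| = (S − 1)/(S + 1) = (11.6 − 1)/(11.6 + 1) = 10.6/12.6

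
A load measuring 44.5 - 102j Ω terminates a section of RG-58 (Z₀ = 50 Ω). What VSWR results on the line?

VSWR ≈ 6.54

Γ = (Z_L − Z_0)/(Z_L + Z_0) = (-5.5 − j102)/(94.5 − j102)
|Γ| = 102/139 = 0.735
VSWR = (1 + |Γ|)/(1 − |Γ|) = 1.73/0.265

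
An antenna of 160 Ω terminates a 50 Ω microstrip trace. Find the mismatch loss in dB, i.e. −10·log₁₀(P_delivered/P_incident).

mismatch loss ≈ 1.39 dB

Γ = (160 − 50)/(160 + 50) = 0.524
|Γ|² = 0.274, so P_del/P_inc = 1 − |Γ|² = 0.726
ML = −10·log₁₀(1 − |Γ|²)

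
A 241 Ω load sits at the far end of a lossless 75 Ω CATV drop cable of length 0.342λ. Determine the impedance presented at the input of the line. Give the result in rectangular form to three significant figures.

Z_in ≈ 32 + j42.4 Ω

βl = 2π × 0.342 = 123°
tan(βl) = tan(123°) = -1.53
Z_in = Z_0·(Z_L + jZ_0·tanβl)/(Z_0 + jZ_L·tanβl)
     = 75·(241 − j115)/(75 − j369)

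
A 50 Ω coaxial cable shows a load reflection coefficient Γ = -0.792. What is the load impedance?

Z_L = Z_0·(1 + Γ)/(1 − Γ) = 50·(0.208)/(1.79)

Z_L ≈ 5.8 Ω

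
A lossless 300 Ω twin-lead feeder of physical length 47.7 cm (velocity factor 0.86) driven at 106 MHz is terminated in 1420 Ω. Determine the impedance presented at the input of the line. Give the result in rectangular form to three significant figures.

λ = v/f = 0.86·c / 106 MHz = 2.43 m
βl = 2π·l/λ = 2π × 0.196 = 70.6°
tan(βl) = tan(70.6°) = 2.83
Z_in = Z_0·(Z_L + jZ_0·tanβl)/(Z_0 + jZ_L·tanβl)
     = 300·(1420 + j850)/(300 + j4020)

Z_in ≈ 70.9 − j101 Ω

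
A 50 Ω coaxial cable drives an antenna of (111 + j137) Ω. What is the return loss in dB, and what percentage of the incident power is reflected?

RL ≈ 2.98 dB; 50.3% of incident power reflected

Γ = (61 + j137)/(161 + j137), |Γ| = 0.709
RL = −20·log₁₀(0.709) = 2.98 dB
P_refl/P_inc = |Γ|² = 0.503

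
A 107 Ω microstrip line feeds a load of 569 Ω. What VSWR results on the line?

VSWR ≈ 5.32

Γ = (569 − 107)/(569 + 107) = 0.683
VSWR = (1 + 0.683)/(1 − 0.683)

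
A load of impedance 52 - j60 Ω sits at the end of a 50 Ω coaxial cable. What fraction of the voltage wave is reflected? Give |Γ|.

|Γ| ≈ 0.507

Γ = (Z_L − Z_0)/(Z_L + Z_0) = (2 − j60)/(102 − j60)
|Γ| = 60/118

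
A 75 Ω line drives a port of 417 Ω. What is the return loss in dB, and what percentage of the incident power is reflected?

Γ = (417 − 75)/(417 + 75) = 0.695
RL = −20·log₁₀(0.695) = 3.16 dB
P_refl/P_inc = |Γ|² = 0.483

RL ≈ 3.16 dB; 48.3% of incident power reflected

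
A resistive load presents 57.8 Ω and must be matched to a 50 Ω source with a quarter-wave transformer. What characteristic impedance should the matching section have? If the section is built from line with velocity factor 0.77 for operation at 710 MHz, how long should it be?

Z_qwt ≈ 53.8 Ω; length ≈ 8.13 cm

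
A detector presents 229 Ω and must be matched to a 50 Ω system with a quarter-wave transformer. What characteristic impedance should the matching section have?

Z_qwt ≈ 107 Ω

Z_qwt = √(Z_0·R_L) = √(50 × 229) = √11450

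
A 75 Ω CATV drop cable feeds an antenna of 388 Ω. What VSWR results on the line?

Γ = (388 − 75)/(388 + 75) = 0.676
VSWR = (1 + 0.676)/(1 − 0.676)

VSWR ≈ 5.17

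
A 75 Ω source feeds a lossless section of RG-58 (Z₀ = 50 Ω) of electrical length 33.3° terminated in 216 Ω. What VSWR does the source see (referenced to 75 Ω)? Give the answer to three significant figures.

tan(βl) = 0.657
Z_in = Z_0·(Z_L + jZ_0·tanβl)/(Z_0 + jZ_L·tanβl) = 34.2 − j64.1 Ω
Γ_s = (Z_in − Z_s)/(Z_in + Z_s) = (-40.8 − j64.1)/(109 − j64.1), |Γ_s| = 0.6
VSWR = (1 + |Γ_s|)/(1 − |Γ_s|)

VSWR ≈ 4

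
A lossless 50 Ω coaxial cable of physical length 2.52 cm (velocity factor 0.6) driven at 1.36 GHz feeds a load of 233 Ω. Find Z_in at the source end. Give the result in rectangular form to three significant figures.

Z_in ≈ 12.3 − j18.6 Ω

λ = v/f = 0.6·c / 1.36 GHz = 0.132 m
βl = 2π·l/λ = 2π × 0.19 = 68.5°
tan(βl) = tan(68.5°) = 2.54
Z_in = Z_0·(Z_L + jZ_0·tanβl)/(Z_0 + jZ_L·tanβl)
     = 50·(233 + j127)/(50 + j593)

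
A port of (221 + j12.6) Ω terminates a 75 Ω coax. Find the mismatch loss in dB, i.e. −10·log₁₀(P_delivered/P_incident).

mismatch loss ≈ 1.22 dB

Γ = (146 + j12.6)/(296 + j12.6), |Γ| = 0.495
|Γ|² = 0.245, so P_del/P_inc = 1 − |Γ|² = 0.755
ML = −10·log₁₀(1 − |Γ|²)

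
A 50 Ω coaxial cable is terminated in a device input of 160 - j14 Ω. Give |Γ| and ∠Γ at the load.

Γ ≈ 0.527 ∠ -3.44°

Γ = (Z_L − Z_0)/(Z_L + Z_0) = (110 − j14)/(210 − j14)
|Γ| = 111/210 = 0.527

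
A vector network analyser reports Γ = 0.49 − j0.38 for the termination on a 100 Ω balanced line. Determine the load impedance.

Z_L = Z_0·(1 + Γ)/(1 − Γ) = 100·(1.49 − j0.38)/(0.51 + j0.38)

Z_L ≈ 152 − j188 Ω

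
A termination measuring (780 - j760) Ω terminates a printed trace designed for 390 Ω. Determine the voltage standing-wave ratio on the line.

VSWR ≈ 4.16

Γ = (Z_L − Z_0)/(Z_L + Z_0) = (390 − j760)/(1170 − j760)
|Γ| = 854/1400 = 0.612
VSWR = (1 + |Γ|)/(1 − |Γ|) = 1.61/0.388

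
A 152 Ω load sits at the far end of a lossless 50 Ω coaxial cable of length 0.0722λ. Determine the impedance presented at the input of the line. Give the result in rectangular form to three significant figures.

βl = 2π × 0.0722 = 26°
tan(βl) = tan(26°) = 0.488
Z_in = Z_0·(Z_L + jZ_0·tanβl)/(Z_0 + jZ_L·tanβl)
     = 50·(152 + j24.4)/(50 + j74.1)

Z_in ≈ 58.8 − j62.8 Ω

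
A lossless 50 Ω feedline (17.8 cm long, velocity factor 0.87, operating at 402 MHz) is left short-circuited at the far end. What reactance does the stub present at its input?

λ = v/f = 0.87·c / 402 MHz = 0.649 m
βl = 2π·l/λ = 2π × 0.274 = 98.7°
tan(βl) = -6.54
For a short-circuited stub, Z_in = jZ_0·tan(βl)

X_in ≈ -327 Ω (capacitive)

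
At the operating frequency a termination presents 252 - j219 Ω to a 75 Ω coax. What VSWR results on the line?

VSWR ≈ 6.03

Γ = (Z_L − Z_0)/(Z_L + Z_0) = (177 − j219)/(327 − j219)
|Γ| = 282/394 = 0.715
VSWR = (1 + |Γ|)/(1 − |Γ|) = 1.72/0.285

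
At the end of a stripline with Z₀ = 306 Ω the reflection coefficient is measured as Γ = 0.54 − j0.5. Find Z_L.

Z_L ≈ 304 − j663 Ω

Z_L = Z_0·(1 + Γ)/(1 − Γ) = 306·(1.54 − j0.5)/(0.46 + j0.5)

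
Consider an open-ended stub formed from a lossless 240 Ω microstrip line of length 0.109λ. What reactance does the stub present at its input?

βl = 2π × 0.109 = 39.2°
tan(βl) = 0.817
For an open-ended stub, Z_in = −jZ_0·cot(βl) = −jZ_0/tan(βl)

X_in ≈ -294 Ω (capacitive)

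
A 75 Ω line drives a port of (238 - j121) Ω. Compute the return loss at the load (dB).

Γ = (163 − j121)/(313 − j121), |Γ| = 0.605
RL = −20·log₁₀|Γ| = −20·log₁₀(0.605)

RL ≈ 4.37 dB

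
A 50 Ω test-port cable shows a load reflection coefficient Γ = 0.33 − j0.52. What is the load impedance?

Z_L = Z_0·(1 + Γ)/(1 − Γ) = 50·(1.33 − j0.52)/(0.67 + j0.52)

Z_L ≈ 43.1 − j72.3 Ω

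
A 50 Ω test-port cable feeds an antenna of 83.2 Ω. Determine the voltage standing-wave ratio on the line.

VSWR ≈ 1.66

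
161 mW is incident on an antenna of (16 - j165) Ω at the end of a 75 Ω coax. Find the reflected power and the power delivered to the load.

|Γ| = |(-59 − j165)/(91 − j165)| = 0.93
|Γ|² = 0.865
P_refl = |Γ|²·P_inc = 139 mW, P_del = (1 − |Γ|²)·P_inc = 21.8 mW

P_reflected ≈ 139 mW; P_delivered ≈ 21.8 mW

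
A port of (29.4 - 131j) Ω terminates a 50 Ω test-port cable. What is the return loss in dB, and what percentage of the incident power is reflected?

RL ≈ 1.25 dB; 74.9% of incident power reflected

Γ = (-20.6 − j131)/(79.4 − j131), |Γ| = 0.866
RL = −20·log₁₀(0.866) = 1.25 dB
P_refl/P_inc = |Γ|² = 0.749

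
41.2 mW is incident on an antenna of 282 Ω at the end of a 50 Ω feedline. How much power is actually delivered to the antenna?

P_delivered ≈ 21.1 mW

Γ = (282 − 50)/(282 + 50) = 0.699
|Γ|² = 0.488
P_refl = |Γ|²·P_inc = 20.1 mW, P_del = (1 − |Γ|²)·P_inc = 21.1 mW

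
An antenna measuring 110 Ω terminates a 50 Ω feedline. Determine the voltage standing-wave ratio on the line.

VSWR ≈ 2.2

Γ = (110 − 50)/(110 + 50) = 0.375
VSWR = (1 + 0.375)/(1 − 0.375)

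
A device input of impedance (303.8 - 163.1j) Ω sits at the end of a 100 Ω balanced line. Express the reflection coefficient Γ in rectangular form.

Γ = (Z_L − Z_0)/(Z_L + Z_0) = (203.8 − j163.1)/(403.8 − j163.1)

Γ ≈ 0.574 − j0.172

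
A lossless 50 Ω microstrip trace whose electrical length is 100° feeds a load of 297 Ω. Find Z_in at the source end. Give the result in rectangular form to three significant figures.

tan(βl) = tan(100°) = -5.67
Z_in = Z_0·(Z_L + jZ_0·tanβl)/(Z_0 + jZ_L·tanβl)
     = 50·(297 − j284)/(50 − j1680)

Z_in ≈ 8.67 + j8.56 Ω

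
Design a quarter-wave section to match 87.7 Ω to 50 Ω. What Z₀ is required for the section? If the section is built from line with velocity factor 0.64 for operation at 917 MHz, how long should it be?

Z_qwt ≈ 66.2 Ω; length ≈ 5.23 cm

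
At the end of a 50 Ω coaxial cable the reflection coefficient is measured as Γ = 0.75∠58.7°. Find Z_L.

Z_L = Z_0·(1 + Γ)/(1 − Γ) = 50·(1.39 + j0.641)/(0.61 − j0.641)

Z_L ≈ 27.9 + j81.8 Ω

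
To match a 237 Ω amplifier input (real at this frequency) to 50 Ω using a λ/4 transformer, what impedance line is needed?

Z_qwt ≈ 109 Ω

Z_qwt = √(Z_0·R_L) = √(50 × 237) = √11850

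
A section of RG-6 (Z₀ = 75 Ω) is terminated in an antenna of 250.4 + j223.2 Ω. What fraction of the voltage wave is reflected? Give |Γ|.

|Γ| ≈ 0.719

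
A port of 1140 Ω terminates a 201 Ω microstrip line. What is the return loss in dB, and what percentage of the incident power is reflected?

RL ≈ 3.1 dB; 49% of incident power reflected

Γ = (1140 − 201)/(1140 + 201) = 0.7
RL = −20·log₁₀(0.7) = 3.1 dB
P_refl/P_inc = |Γ|² = 0.49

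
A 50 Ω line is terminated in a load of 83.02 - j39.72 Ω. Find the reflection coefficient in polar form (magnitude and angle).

Γ ≈ 0.372 ∠ -33.6°

Γ = (Z_L − Z_0)/(Z_L + Z_0) = (33.02 − j39.72)/(133 − j39.72)
|Γ| = 51.7/139 = 0.372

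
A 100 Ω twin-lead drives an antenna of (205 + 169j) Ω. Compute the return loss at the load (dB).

Γ = (105 + j169)/(305 + j169), |Γ| = 0.571
RL = −20·log₁₀|Γ| = −20·log₁₀(0.571)

RL ≈ 4.87 dB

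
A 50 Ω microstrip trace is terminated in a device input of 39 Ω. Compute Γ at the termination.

Γ = -0.124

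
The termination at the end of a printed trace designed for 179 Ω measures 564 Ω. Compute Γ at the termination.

Γ = 0.518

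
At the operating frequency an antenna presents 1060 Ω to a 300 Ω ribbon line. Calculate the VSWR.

For a purely resistive load, VSWR = R_L/Z_0 or Z_0/R_L (whichever > 1) = 1060/300

VSWR ≈ 3.53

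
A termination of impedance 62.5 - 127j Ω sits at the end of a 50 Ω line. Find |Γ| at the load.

Γ = (Z_L − Z_0)/(Z_L + Z_0) = (12.5 − j127)/(112.5 − j127)
|Γ| = 128/170

|Γ| ≈ 0.752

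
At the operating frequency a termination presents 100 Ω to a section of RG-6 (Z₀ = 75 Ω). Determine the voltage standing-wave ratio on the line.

VSWR ≈ 1.33

Γ = (100 − 75)/(100 + 75) = 0.143
VSWR = (1 + 0.143)/(1 − 0.143)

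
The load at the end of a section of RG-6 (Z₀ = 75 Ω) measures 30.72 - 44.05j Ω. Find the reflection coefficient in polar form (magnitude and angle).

Γ = (Z_L − Z_0)/(Z_L + Z_0) = (-44.28 − j44.05)/(105.7 − j44.05)
|Γ| = 62.5/115 = 0.545

Γ ≈ 0.545 ∠ -113°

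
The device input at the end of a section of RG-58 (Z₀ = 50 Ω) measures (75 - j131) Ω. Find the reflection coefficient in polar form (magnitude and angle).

Γ ≈ 0.737 ∠ -32.9°

Γ = (Z_L − Z_0)/(Z_L + Z_0) = (25 − j131)/(125 − j131)
|Γ| = 133/181 = 0.737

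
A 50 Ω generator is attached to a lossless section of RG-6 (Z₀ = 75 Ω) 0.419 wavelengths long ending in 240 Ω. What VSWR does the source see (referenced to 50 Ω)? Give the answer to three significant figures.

βl = 2π × 0.419 = 151°
tan(βl) = -0.558
Z_in = Z_0·(Z_L + jZ_0·tanβl)/(Z_0 + jZ_L·tanβl) = 75.1 + j92.3 Ω
Γ_s = (Z_in − Z_s)/(Z_in + Z_s) = (25.1 + j92.3)/(125 + j92.3), |Γ_s| = 0.615
VSWR = (1 + |Γ_s|)/(1 − |Γ_s|)

VSWR ≈ 4.2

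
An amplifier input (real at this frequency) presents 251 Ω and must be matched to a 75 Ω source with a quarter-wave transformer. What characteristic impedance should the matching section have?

Z_qwt = √(Z_0·R_L) = √(75 × 251) = √18820

Z_qwt ≈ 137 Ω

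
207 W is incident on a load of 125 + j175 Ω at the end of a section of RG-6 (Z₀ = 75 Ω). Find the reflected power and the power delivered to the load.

P_reflected ≈ 97.1 W; P_delivered ≈ 110 W

|Γ| = |(50 + j175)/(200 + j175)| = 0.685
|Γ|² = 0.469
P_refl = |Γ|²·P_inc = 97.1 W, P_del = (1 − |Γ|²)·P_inc = 110 W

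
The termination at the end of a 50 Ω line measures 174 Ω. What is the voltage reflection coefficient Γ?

Γ = 0.554

Γ = (Z_L − Z_0)/(Z_L + Z_0) = (174 − 50)/(174 + 50) = 124/224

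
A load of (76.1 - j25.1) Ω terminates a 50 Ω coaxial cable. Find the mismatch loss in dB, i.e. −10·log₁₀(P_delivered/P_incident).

Γ = (26.1 − j25.1)/(126.1 − j25.1), |Γ| = 0.282
|Γ|² = 0.0793, so P_del/P_inc = 1 − |Γ|² = 0.921
ML = −10·log₁₀(1 − |Γ|²)

mismatch loss ≈ 0.359 dB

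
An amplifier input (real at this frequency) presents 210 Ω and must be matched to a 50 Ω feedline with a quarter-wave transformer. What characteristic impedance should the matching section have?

Z_qwt ≈ 102 Ω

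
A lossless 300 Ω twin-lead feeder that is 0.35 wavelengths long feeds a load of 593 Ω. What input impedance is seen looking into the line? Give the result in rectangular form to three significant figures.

Z_in ≈ 204 + j143 Ω

βl = 2π × 0.35 = 126°
tan(βl) = tan(126°) = -1.38
Z_in = Z_0·(Z_L + jZ_0·tanβl)/(Z_0 + jZ_L·tanβl)
     = 300·(593 − j413)/(300 − j816)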